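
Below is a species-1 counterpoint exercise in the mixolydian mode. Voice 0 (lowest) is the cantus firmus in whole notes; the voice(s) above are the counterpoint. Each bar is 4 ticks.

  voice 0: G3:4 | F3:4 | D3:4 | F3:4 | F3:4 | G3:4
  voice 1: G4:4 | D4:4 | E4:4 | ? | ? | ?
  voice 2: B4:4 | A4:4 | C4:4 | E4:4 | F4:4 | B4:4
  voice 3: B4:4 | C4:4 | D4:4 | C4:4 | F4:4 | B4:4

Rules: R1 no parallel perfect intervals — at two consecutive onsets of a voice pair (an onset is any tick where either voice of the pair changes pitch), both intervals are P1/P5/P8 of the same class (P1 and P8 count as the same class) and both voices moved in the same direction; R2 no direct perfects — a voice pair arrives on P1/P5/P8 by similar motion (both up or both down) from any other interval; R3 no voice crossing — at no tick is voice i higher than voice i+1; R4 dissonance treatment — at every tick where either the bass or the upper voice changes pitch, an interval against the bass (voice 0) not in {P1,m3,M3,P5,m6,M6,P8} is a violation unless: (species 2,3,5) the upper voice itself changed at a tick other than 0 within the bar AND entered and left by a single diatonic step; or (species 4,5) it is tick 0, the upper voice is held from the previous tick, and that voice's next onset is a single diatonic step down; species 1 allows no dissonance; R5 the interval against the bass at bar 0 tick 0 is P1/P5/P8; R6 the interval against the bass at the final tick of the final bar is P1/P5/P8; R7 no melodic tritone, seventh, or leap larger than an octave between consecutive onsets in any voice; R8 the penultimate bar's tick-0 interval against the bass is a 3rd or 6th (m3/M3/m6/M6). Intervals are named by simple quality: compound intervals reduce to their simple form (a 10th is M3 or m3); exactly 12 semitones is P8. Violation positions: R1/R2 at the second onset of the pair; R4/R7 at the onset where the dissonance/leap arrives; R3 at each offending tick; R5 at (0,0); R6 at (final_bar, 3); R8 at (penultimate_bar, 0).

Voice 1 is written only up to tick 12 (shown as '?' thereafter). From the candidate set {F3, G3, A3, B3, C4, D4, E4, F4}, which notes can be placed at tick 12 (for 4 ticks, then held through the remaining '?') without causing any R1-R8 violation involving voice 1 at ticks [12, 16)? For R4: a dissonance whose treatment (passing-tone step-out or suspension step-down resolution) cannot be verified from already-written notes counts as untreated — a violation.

{A3, D4}

F3: violates R2,R7
G3: violates R4
A3: legal
B3: violates R4
C4: violates R2
D4: legal
E4: violates R4
F4: violates R2,R3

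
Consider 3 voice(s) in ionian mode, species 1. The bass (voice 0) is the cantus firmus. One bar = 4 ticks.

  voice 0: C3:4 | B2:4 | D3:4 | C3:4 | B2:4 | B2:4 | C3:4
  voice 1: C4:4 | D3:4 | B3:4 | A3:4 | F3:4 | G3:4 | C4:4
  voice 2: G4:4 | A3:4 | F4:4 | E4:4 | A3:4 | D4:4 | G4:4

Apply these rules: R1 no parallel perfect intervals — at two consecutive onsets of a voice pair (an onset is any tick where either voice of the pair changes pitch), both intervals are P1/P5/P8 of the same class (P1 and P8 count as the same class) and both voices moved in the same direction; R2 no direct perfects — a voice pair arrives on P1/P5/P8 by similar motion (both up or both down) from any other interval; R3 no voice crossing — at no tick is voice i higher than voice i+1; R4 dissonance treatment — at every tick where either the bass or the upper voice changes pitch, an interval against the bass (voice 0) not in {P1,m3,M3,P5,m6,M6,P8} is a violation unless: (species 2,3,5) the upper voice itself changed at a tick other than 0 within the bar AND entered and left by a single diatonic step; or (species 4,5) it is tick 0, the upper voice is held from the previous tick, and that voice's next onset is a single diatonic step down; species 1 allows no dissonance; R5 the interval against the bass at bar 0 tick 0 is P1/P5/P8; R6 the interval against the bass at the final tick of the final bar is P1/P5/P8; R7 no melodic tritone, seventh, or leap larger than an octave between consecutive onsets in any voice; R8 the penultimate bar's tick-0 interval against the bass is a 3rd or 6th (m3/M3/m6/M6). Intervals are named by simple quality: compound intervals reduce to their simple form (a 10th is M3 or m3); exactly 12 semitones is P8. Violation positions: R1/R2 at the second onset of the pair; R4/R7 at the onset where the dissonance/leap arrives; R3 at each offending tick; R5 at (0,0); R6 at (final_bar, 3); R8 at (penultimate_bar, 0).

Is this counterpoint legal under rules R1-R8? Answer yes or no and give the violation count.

bar 0: v0=C3 v1=C4 v2=G4 (P5)
bar 1: v0=B2 v1=D3 v2=A3 (m7)
bar 2: v0=D3 v1=B3 v2=F4 (m3)
bar 3: v0=C3 v1=A3 v2=E4 (M3)
bar 4: v0=B2 v1=F3 v2=A3 (m7)
bar 5: v0=B2 v1=G3 v2=D4 (m3)
bar 6: v0=C3 v1=C4 v2=G4 (P5)
  R1 @ bar1.0: C4/G4 P5 -> D3/A3 P5 similar
  R4 @ bar1.0: B2/A3 m7 untreated
  R7 @ bar1.0: C4->D3 leap 10st
  R7 @ bar1.0: G4->A3 leap 10st
  R2 @ bar3.0: B3/F4 TT -> A3/E4 P5 similar
  R4 @ bar4.0: B2/F3 TT untreated
  R4 @ bar4.0: B2/A3 m7 untreated
  R2 @ bar5.0: F3/A3 M3 -> G3/D4 P5 similar
  R1 @ bar6.0: G3/D4 P5 -> C4/G4 P5 similar
  R2 @ bar6.0: B2/G3 m6 -> C3/C4 P8 similar
  R2 @ bar6.0: B2/D4 m3 -> C3/G4 P5 similar

No (11 violations)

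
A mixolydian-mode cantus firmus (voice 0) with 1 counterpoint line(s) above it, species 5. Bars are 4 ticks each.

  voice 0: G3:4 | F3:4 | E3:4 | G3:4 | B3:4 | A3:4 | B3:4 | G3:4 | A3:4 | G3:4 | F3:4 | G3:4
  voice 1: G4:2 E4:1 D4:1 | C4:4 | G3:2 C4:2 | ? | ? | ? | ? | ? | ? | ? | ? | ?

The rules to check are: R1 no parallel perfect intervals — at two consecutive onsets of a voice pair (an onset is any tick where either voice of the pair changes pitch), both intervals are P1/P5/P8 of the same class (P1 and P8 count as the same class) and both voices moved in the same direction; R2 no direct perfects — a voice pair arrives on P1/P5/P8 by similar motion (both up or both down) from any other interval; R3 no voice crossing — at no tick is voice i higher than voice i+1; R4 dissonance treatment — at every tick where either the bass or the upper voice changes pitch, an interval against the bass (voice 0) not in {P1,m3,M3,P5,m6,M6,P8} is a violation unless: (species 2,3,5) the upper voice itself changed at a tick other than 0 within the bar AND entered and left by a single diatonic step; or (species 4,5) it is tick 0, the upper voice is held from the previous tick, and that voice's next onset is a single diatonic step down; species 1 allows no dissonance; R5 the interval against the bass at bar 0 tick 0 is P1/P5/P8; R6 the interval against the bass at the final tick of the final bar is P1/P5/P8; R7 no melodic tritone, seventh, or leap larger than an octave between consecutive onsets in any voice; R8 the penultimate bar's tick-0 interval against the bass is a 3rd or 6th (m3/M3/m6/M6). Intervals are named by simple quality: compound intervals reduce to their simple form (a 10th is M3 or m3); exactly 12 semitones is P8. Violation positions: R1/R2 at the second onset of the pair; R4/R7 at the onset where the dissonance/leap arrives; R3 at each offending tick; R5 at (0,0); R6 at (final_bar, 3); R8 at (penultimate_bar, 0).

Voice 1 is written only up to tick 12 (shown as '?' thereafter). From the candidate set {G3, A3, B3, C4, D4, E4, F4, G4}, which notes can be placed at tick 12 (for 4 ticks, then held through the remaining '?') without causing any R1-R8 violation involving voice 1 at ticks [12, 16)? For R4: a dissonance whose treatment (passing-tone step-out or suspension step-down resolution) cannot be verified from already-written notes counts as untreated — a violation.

G3: legal
A3: violates R4
B3: legal
C4: violates R4
D4: violates R2
E4: legal
F4: violates R4
G4: violates R2

{B3, E4, G3}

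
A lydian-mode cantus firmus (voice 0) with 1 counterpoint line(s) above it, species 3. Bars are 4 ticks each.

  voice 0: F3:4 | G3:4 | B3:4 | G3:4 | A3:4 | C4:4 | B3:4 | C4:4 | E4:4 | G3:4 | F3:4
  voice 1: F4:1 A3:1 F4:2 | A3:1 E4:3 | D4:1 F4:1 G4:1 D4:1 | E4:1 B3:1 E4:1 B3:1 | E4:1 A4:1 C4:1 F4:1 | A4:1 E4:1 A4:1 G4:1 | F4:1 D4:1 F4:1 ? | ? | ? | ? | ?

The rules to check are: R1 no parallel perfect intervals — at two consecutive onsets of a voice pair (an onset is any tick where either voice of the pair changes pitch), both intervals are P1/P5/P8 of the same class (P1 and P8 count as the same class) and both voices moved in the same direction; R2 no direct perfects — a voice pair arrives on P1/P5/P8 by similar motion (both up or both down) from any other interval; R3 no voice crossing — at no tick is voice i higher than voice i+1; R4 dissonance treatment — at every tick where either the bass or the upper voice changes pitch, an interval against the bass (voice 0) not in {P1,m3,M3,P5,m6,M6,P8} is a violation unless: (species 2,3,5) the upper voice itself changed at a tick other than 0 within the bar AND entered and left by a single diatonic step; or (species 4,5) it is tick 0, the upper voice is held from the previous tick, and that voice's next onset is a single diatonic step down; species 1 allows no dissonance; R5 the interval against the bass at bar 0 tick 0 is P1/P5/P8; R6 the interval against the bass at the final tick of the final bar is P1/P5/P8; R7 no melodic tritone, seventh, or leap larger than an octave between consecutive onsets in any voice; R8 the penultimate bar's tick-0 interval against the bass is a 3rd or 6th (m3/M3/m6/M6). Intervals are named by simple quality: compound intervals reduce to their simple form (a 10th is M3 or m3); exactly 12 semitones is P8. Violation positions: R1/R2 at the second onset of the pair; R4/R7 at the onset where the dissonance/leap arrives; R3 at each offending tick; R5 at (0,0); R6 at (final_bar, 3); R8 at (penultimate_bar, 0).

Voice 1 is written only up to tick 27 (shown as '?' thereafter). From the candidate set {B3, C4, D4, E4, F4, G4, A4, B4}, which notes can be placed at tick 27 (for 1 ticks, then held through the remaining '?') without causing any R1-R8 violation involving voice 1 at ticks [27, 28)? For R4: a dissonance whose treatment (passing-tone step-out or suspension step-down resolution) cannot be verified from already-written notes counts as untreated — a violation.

B3: violates R7
C4: violates R4
D4: legal
E4: violates R4
F4: legal
G4: legal
A4: violates R4
B4: violates R7

{D4, F4, G4}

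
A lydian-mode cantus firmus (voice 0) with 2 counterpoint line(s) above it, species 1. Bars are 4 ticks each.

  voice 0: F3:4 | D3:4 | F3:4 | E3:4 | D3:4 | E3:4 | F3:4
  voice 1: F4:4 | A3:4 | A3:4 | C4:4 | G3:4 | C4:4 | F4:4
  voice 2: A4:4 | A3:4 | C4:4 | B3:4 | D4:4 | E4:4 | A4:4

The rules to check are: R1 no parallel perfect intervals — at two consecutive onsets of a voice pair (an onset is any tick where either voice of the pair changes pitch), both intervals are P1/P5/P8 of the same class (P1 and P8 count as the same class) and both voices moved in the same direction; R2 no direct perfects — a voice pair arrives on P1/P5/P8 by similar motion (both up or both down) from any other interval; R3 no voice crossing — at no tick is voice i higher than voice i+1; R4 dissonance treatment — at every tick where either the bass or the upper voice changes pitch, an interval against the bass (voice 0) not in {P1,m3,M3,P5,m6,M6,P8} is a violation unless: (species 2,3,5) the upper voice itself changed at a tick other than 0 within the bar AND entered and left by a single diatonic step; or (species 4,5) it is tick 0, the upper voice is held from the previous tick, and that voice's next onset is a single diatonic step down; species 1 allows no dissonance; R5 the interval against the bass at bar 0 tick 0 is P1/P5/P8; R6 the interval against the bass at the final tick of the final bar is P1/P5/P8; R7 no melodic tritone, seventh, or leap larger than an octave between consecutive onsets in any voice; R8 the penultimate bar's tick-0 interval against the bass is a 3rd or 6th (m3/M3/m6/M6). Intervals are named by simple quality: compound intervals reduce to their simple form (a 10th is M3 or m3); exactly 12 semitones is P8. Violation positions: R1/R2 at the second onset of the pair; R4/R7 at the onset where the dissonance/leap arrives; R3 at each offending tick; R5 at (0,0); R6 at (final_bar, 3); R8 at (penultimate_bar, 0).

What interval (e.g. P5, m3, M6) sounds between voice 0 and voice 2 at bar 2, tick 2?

voice 0=F3 voice 2=C4 -> P5

P5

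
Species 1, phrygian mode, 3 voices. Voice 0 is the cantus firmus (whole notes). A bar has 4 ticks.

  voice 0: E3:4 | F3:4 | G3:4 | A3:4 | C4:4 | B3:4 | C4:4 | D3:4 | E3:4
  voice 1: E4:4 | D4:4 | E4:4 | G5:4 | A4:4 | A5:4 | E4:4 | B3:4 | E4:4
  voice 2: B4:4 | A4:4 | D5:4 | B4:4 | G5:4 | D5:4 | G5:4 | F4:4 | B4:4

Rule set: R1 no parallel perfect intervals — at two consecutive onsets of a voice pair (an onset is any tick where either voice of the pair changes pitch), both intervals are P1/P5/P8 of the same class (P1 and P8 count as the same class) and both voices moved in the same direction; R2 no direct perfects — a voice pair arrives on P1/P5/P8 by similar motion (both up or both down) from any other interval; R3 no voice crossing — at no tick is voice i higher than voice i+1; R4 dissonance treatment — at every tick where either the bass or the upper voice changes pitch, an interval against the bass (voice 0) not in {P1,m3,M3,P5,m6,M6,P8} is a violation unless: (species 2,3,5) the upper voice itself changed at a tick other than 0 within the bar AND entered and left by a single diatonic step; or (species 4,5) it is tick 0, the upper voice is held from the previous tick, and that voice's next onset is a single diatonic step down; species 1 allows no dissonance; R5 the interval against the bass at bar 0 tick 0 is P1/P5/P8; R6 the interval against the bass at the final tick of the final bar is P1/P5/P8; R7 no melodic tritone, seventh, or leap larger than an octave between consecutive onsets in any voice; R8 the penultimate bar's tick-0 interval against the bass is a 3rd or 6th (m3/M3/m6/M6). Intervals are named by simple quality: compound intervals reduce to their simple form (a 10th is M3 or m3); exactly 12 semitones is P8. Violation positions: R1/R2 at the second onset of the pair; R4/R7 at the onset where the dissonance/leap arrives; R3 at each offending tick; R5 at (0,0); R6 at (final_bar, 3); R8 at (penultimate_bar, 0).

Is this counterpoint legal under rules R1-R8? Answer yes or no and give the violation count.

bar 0: v0=E3 v1=E4 v2=B4 (P5)
bar 1: v0=F3 v1=D4 v2=A4 (M3)
bar 2: v0=G3 v1=E4 v2=D5 (P5)
bar 3: v0=A3 v1=G5 v2=B4 (M2)
bar 4: v0=C4 v1=A4 v2=G5 (P5)
bar 5: v0=B3 v1=A5 v2=D5 (m3)
bar 6: v0=C4 v1=E4 v2=G5 (P5)
bar 7: v0=D3 v1=B3 v2=F4 (m3)
bar 8: v0=E3 v1=E4 v2=B4 (P5)
  R1 @ bar1.0: E4/B4 P5 -> D4/A4 P5 similar
  R2 @ bar2.0: F3/A4 M3 -> G3/D5 P5 similar
  R3 @ bar3.0: G5 above B4
  R4 @ bar3.0: A3/G5 m7 untreated
  R4 @ bar3.0: A3/B4 M2 untreated
  R7 @ bar3.0: E4->G5 leap 15st
  R3 @ bar3.1: G5 above B4
  R3 @ bar3.2: G5 above B4
  R3 @ bar3.3: G5 above B4
  R2 @ bar4.0: A3/B4 M2 -> C4/G5 P5 similar
  R7 @ bar4.0: G5->A4 leap 10st
  R3 @ bar5.0: A5 above D5
  R4 @ bar5.0: B3/A5 m7 untreated
  R3 @ bar5.1: A5 above D5
  R3 @ bar5.2: A5 above D5
  R3 @ bar5.3: A5 above D5
  R2 @ bar6.0: B3/D5 m3 -> C4/G5 P5 similar
  R7 @ bar6.0: A5->E4 leap 17st
  R7 @ bar7.0: C4->D3 leap 10st
  R7 @ bar7.0: G5->F4 leap 14st
  R2 @ bar8.0: D3/B3 M6 -> E3/E4 P8 similar
  R2 @ bar8.0: D3/F4 m3 -> E3/B4 P5 similar
  R2 @ bar8.0: B3/F4 TT -> E4/B4 P5 similar
  R7 @ bar8.0: F4->B4 leap 6st

No (24 violations)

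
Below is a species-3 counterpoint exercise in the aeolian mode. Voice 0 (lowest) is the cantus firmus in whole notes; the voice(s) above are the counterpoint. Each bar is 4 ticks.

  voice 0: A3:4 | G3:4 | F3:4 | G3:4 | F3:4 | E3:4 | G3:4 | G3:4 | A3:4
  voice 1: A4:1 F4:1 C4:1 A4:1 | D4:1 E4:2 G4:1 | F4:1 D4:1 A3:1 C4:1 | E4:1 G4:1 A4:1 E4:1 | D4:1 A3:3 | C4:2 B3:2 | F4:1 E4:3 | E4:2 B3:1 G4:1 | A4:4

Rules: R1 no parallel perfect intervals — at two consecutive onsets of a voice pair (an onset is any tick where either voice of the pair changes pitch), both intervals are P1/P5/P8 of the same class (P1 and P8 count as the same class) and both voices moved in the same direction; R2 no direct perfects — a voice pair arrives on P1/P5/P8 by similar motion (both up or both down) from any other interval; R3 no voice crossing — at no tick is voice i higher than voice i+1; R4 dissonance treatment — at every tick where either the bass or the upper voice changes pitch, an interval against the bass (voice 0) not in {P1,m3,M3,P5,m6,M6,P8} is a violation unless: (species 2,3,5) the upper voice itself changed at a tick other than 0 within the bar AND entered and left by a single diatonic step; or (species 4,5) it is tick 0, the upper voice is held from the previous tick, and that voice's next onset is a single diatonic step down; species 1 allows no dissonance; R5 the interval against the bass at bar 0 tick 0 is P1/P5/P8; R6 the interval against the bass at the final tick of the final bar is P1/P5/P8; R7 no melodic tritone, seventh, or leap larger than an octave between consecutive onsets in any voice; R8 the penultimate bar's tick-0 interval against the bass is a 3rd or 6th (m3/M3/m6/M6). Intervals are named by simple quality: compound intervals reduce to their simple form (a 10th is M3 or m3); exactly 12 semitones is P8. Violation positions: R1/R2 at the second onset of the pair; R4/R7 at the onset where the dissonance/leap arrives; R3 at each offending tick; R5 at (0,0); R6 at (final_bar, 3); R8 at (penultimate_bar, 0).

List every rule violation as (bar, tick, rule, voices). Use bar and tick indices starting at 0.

(1, 0, R2, (0, 1))
(2, 0, R1, (0, 1))
(3, 2, R4, (0, 1))
(6, 0, R4, (0, 1))
(6, 0, R7, (1,))
(8, 0, R1, (0, 1))

bar 0: v0=A3 v1=A4 downbeat P8
bar 1: v0=G3 v1=D4 downbeat P5
bar 2: v0=F3 v1=F4 downbeat P8
bar 3: v0=G3 v1=E4 downbeat M6
bar 4: v0=F3 v1=D4 downbeat M6
bar 5: v0=E3 v1=C4 downbeat m6
bar 6: v0=G3 v1=F4 downbeat m7
bar 7: v0=G3 v1=E4 downbeat M6
bar 8: v0=A3 v1=A4 downbeat P8
  -> R2 @ bar 1 tick 0 v(0, 1): A3/A4 P8 -> G3/D4 P5 similar
  -> R1 @ bar 2 tick 0 v(0, 1): G3/G4 P8 -> F3/F4 P8 similar
  -> R4 @ bar 3 tick 2 v(0, 1): G3/A4 M2 untreated
  -> R4 @ bar 6 tick 0 v(0, 1): G3/F4 m7 untreated
  -> R7 @ bar 6 tick 0 v(1,): B3->F4 leap 6st
  -> R1 @ bar 8 tick 0 v(0, 1): G3/G4 P8 -> A3/A4 P8 similar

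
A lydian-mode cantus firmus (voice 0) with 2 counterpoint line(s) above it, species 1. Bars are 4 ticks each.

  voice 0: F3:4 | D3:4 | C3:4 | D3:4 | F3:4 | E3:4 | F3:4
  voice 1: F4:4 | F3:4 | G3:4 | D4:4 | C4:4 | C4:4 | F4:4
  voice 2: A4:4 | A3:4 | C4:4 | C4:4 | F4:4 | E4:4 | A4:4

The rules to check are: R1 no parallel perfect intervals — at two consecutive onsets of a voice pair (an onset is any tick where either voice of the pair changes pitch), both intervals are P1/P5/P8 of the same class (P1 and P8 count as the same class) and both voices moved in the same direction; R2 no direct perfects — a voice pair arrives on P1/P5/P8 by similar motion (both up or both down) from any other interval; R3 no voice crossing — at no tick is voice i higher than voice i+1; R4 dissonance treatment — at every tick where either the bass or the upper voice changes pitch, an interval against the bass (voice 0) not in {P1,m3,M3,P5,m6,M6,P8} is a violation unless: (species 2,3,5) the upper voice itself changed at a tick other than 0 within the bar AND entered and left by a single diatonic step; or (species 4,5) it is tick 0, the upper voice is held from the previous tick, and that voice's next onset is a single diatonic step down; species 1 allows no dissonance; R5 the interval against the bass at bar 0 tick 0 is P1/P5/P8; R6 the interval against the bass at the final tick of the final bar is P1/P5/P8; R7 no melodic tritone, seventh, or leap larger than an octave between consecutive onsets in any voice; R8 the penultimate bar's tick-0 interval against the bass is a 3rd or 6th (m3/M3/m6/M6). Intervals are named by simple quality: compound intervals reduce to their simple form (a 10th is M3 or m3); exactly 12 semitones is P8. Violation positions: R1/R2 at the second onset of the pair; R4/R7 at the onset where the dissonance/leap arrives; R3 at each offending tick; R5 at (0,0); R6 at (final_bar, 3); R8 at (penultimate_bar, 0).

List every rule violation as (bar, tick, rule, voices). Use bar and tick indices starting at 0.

(0, 0, R5, (0, 2))
(1, 0, R2, (0, 2))
(3, 0, R2, (0, 1))
(3, 0, R3, (1, 2))
(3, 0, R4, (0, 2))
(3, 1, R3, (1, 2))
(3, 2, R3, (1, 2))
(3, 3, R3, (1, 2))
(4, 0, R2, (0, 2))
(5, 0, R1, (0, 2))
(5, 0, R8, (0, 2))
(6, 0, R2, (0, 1))
(6, 3, R6, (0, 2))

bar 0: v0=F3 v1=F4 v2=A4 downbeat M3
bar 1: v0=D3 v1=F3 v2=A3 downbeat P5
bar 2: v0=C3 v1=G3 v2=C4 downbeat P8
bar 3: v0=D3 v1=D4 v2=C4 downbeat m7
bar 4: v0=F3 v1=C4 v2=F4 downbeat P8
bar 5: v0=E3 v1=C4 v2=E4 downbeat P8
bar 6: v0=F3 v1=F4 v2=A4 downbeat M3
  -> R5 @ bar 0 tick 0 v(0, 2): opens on M3
  -> R2 @ bar 1 tick 0 v(0, 2): F3/A4 M3 -> D3/A3 P5 similar
  -> R2 @ bar 3 tick 0 v(0, 1): C3/G3 P5 -> D3/D4 P8 similar
  -> R3 @ bar 3 tick 0 v(1, 2): D4 above C4
  -> R4 @ bar 3 tick 0 v(0, 2): D3/C4 m7 untreated
  -> R3 @ bar 3 tick 1 v(1, 2): D4 above C4
  -> R3 @ bar 3 tick 2 v(1, 2): D4 above C4
  -> R3 @ bar 3 tick 3 v(1, 2): D4 above C4
  -> R2 @ bar 4 tick 0 v(0, 2): D3/C4 m7 -> F3/F4 P8 similar
  -> R1 @ bar 5 tick 0 v(0, 2): F3/F4 P8 -> E3/E4 P8 similar
  -> R8 @ bar 5 tick 0 v(0, 2): penult P8 not 3rd/6th
  -> R2 @ bar 6 tick 0 v(0, 1): E3/C4 m6 -> F3/F4 P8 similar
  -> R6 @ bar 6 tick 3 v(0, 2): closes on M3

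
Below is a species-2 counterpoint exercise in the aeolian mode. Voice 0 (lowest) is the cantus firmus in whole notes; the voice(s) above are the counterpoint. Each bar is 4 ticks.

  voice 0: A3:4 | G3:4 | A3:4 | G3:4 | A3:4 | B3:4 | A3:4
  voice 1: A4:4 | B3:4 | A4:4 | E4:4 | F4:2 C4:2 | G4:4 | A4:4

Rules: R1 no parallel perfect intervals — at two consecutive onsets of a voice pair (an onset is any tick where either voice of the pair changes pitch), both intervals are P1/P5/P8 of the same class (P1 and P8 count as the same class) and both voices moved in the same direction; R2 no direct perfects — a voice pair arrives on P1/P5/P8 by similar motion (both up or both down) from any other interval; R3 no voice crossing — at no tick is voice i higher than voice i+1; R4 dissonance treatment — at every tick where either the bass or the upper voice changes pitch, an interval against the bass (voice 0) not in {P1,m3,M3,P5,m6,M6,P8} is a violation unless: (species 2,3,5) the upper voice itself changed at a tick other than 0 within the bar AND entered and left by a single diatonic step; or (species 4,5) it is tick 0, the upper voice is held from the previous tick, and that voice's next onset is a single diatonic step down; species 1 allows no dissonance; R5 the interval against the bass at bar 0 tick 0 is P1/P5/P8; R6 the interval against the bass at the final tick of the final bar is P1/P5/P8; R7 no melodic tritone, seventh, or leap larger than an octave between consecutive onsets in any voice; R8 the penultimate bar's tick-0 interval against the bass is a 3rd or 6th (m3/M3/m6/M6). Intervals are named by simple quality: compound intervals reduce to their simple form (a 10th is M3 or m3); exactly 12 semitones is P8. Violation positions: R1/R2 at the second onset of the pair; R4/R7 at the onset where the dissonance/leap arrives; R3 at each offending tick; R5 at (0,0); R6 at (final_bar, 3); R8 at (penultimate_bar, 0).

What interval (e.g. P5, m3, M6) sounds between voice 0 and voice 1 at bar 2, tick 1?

P8

voice 0=A3 voice 1=A4 -> P8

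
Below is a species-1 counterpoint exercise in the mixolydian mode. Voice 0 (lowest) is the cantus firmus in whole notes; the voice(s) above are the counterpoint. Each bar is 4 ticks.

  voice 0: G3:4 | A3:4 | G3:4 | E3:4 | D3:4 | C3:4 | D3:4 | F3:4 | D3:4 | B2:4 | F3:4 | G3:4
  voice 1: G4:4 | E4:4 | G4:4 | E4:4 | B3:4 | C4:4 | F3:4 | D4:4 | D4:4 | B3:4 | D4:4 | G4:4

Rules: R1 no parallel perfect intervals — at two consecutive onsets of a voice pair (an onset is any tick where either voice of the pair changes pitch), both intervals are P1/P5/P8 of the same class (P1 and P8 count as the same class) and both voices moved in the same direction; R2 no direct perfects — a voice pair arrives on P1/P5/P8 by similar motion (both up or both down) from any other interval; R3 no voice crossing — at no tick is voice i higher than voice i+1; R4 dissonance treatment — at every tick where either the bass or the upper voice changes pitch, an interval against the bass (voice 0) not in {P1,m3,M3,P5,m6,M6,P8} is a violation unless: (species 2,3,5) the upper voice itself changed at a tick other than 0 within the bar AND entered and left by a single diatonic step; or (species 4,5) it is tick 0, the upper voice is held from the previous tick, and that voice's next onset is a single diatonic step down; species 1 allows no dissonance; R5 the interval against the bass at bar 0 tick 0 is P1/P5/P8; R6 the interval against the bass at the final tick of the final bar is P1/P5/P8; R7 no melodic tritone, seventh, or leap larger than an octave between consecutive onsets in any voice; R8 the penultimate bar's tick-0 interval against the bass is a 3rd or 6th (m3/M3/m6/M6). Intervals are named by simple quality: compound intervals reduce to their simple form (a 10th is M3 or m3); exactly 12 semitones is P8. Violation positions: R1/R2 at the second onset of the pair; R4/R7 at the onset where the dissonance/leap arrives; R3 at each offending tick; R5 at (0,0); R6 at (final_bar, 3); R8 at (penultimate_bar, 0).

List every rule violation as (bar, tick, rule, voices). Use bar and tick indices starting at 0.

(3, 0, R1, (0, 1))
(9, 0, R1, (0, 1))
(10, 0, R7, (0,))
(11, 0, R2, (0, 1))

bar 0: v0=G3 v1=G4 downbeat P8
bar 1: v0=A3 v1=E4 downbeat P5
bar 2: v0=G3 v1=G4 downbeat P8
bar 3: v0=E3 v1=E4 downbeat P8
bar 4: v0=D3 v1=B3 downbeat M6
bar 5: v0=C3 v1=C4 downbeat P8
bar 6: v0=D3 v1=F3 downbeat m3
bar 7: v0=F3 v1=D4 downbeat M6
bar 8: v0=D3 v1=D4 downbeat P8
bar 9: v0=B2 v1=B3 downbeat P8
bar 10: v0=F3 v1=D4 downbeat M6
bar 11: v0=G3 v1=G4 downbeat P8
  -> R1 @ bar 3 tick 0 v(0, 1): G3/G4 P8 -> E3/E4 P8 similar
  -> R1 @ bar 9 tick 0 v(0, 1): D3/D4 P8 -> B2/B3 P8 similar
  -> R7 @ bar 10 tick 0 v(0,): B2->F3 leap 6st
  -> R2 @ bar 11 tick 0 v(0, 1): F3/D4 M6 -> G3/G4 P8 similar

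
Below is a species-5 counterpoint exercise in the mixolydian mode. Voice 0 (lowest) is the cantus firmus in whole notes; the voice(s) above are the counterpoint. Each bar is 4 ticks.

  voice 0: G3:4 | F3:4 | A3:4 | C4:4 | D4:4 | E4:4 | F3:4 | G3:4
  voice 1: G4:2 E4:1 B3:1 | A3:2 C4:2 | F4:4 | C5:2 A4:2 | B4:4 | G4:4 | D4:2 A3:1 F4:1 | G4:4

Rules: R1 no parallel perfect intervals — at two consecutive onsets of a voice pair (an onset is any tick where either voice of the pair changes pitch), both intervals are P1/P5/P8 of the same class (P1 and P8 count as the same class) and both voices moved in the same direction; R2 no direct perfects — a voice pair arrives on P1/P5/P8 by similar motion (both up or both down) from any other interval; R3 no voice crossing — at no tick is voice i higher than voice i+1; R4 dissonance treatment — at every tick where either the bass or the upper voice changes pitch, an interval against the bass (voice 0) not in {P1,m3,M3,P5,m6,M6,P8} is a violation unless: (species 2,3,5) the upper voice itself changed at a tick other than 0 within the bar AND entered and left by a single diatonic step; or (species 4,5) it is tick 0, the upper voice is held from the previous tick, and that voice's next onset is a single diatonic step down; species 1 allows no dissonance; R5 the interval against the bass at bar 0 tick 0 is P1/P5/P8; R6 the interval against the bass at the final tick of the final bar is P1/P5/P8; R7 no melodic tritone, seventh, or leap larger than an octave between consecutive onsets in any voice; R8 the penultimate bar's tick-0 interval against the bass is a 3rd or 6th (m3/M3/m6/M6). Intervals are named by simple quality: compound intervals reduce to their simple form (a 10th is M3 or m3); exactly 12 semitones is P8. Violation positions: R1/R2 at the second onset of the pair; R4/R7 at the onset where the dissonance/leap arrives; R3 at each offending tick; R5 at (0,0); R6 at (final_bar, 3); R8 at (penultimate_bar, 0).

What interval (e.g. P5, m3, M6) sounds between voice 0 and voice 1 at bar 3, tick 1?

voice 0=C4 voice 1=C5 -> P8

P8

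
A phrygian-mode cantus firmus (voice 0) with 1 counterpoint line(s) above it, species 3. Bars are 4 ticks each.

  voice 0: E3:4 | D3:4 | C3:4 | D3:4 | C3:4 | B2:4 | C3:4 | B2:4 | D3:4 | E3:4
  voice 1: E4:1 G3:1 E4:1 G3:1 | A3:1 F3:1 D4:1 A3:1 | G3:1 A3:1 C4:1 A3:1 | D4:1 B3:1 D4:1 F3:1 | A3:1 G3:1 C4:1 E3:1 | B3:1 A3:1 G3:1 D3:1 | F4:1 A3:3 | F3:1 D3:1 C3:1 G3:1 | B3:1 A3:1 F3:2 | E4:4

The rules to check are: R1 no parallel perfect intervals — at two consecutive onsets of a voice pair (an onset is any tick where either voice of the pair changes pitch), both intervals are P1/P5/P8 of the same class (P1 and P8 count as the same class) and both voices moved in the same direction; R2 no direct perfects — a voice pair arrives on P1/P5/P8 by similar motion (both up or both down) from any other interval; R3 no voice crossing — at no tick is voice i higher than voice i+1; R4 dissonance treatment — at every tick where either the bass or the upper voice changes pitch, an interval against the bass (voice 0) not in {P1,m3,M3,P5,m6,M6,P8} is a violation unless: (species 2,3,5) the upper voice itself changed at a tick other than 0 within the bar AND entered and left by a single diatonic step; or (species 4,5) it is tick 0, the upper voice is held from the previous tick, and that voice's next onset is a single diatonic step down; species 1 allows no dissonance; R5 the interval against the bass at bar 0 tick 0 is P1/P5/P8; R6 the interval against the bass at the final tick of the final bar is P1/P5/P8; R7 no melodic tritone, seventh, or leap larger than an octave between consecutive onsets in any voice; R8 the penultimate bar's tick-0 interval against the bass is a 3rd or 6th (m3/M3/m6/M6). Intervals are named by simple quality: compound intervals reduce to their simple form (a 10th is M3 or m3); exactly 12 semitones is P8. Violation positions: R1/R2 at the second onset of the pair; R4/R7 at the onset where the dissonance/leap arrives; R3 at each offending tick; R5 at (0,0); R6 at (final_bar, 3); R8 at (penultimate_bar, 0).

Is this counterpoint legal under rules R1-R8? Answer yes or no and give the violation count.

bar 0: v0=E3 v1=E4 (P8)
bar 1: v0=D3 v1=A3 (P5)
bar 2: v0=C3 v1=G3 (P5)
bar 3: v0=D3 v1=D4 (P8)
bar 4: v0=C3 v1=A3 (M6)
bar 5: v0=B2 v1=B3 (P8)
bar 6: v0=C3 v1=F4 (P4)
bar 7: v0=B2 v1=F3 (TT)
bar 8: v0=D3 v1=B3 (M6)
bar 9: v0=E3 v1=E4 (P8)
  R1 @ bar2.0: D3/A3 P5 -> C3/G3 P5 similar
  R2 @ bar3.0: C3/A3 M6 -> D3/D4 P8 similar
  R4 @ bar6.0: C3/F4 P4 untreated
  R7 @ bar6.0: D3->F4 leap 15st
  R4 @ bar7.0: B2/F3 TT untreated
  R4 @ bar7.2: B2/C3 m2 untreated
  R2 @ bar9.0: D3/F3 m3 -> E3/E4 P8 similar
  R7 @ bar9.0: F3->E4 leap 11st

No (8 violations)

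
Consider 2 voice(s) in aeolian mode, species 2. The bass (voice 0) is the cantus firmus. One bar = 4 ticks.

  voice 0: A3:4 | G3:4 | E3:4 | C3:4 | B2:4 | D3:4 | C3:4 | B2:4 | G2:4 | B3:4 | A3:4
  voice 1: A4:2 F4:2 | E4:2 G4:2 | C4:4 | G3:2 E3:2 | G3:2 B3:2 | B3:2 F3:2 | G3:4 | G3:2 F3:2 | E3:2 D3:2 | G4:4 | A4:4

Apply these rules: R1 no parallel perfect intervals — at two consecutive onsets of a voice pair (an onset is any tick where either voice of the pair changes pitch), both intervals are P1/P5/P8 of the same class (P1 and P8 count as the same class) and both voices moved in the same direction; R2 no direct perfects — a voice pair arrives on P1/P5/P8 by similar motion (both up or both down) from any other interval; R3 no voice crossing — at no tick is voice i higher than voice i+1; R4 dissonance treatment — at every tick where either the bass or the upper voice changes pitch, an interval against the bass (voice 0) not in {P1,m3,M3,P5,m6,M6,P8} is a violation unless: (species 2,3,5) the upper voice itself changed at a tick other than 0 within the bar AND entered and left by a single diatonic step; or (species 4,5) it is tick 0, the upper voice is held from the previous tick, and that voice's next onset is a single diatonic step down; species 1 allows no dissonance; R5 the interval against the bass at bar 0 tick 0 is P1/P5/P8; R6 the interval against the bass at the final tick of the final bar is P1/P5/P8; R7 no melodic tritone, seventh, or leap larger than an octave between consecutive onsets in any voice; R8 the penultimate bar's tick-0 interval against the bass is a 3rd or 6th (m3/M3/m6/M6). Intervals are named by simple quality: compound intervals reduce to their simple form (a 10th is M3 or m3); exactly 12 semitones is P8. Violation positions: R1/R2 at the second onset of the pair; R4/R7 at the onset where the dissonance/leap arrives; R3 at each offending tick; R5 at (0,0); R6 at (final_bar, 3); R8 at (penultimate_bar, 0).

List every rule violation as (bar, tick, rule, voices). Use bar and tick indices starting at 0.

(3, 0, R2, (0, 1))
(5, 2, R7, (1,))
(9, 0, R7, (0,))
(9, 0, R7, (1,))

bar 0: v0=A3 v1=A4 downbeat P8
bar 1: v0=G3 v1=E4 downbeat M6
bar 2: v0=E3 v1=C4 downbeat m6
bar 3: v0=C3 v1=G3 downbeat P5
bar 4: v0=B2 v1=G3 downbeat m6
bar 5: v0=D3 v1=B3 downbeat M6
bar 6: v0=C3 v1=G3 downbeat P5
bar 7: v0=B2 v1=G3 downbeat m6
bar 8: v0=G2 v1=E3 downbeat M6
bar 9: v0=B3 v1=G4 downbeat m6
bar 10: v0=A3 v1=A4 downbeat P8
  -> R2 @ bar 3 tick 0 v(0, 1): E3/C4 m6 -> C3/G3 P5 similar
  -> R7 @ bar 5 tick 2 v(1,): B3->F3 leap 6st
  -> R7 @ bar 9 tick 0 v(0,): G2->B3 leap 16st
  -> R7 @ bar 9 tick 0 v(1,): D3->G4 leap 17st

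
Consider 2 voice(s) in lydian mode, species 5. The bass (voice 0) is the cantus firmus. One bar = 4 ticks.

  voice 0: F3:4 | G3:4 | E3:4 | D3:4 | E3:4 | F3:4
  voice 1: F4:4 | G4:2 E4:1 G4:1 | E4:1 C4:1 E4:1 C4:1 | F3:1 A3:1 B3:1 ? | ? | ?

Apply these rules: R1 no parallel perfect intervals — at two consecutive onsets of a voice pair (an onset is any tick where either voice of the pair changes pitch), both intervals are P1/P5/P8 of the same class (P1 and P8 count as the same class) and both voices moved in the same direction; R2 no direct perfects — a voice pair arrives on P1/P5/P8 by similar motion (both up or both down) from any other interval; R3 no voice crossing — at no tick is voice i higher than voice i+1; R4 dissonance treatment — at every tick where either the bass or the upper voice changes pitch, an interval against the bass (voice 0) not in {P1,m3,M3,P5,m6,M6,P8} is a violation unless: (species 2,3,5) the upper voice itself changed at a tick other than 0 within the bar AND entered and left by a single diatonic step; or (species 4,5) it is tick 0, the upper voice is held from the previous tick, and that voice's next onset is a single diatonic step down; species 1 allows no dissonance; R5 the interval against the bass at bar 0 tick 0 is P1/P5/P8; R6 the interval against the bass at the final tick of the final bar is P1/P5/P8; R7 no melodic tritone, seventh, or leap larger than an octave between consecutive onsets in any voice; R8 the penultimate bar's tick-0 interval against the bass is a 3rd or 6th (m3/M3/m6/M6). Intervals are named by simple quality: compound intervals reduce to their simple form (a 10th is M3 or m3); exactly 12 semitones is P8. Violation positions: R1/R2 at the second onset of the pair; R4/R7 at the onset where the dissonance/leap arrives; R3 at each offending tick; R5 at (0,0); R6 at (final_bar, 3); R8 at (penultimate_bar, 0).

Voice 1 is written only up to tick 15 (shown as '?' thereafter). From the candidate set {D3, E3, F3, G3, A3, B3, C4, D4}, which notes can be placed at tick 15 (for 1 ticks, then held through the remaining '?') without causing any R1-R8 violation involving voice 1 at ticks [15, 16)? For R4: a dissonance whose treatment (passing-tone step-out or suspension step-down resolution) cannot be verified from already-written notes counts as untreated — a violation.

D3: legal
E3: violates R4
F3: violates R7
G3: violates R4
A3: legal
B3: legal
C4: violates R4
D4: legal

{A3, B3, D3, D4}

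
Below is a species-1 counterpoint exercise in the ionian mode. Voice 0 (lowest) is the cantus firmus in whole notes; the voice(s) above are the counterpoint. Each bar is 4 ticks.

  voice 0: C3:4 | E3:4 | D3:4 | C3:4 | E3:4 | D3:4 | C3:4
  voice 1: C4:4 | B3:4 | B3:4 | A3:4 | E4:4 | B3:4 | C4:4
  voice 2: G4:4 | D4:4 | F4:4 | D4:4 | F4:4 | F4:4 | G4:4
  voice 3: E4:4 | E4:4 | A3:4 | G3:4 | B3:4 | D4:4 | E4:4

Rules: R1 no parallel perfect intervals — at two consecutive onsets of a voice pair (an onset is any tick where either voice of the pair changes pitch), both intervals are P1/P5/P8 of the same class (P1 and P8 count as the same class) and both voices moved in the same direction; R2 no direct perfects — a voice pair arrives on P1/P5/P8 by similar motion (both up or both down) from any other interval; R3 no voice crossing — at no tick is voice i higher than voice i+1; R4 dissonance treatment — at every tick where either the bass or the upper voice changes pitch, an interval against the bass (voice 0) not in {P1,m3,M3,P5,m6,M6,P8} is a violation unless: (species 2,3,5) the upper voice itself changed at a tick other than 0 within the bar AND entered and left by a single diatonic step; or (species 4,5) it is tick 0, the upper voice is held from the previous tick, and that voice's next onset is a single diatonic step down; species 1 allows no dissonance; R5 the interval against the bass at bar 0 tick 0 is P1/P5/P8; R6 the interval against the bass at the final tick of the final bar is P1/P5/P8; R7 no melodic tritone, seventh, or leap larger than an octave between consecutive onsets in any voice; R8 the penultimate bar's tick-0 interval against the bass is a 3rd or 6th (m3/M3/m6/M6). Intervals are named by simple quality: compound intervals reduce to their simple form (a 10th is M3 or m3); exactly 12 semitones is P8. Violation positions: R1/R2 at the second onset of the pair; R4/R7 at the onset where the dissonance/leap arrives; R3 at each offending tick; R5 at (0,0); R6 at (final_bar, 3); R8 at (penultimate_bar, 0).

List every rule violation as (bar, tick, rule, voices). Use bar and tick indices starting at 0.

bar 0: v0=C3 v1=C4 v2=G4 v3=E4 downbeat M3
bar 1: v0=E3 v1=B3 v2=D4 v3=E4 downbeat P8
bar 2: v0=D3 v1=B3 v2=F4 v3=A3 downbeat P5
bar 3: v0=C3 v1=A3 v2=D4 v3=G3 downbeat P5
bar 4: v0=E3 v1=E4 v2=F4 v3=B3 downbeat P5
bar 5: v0=D3 v1=B3 v2=F4 v3=D4 downbeat P8
bar 6: v0=C3 v1=C4 v2=G4 v3=E4 downbeat M3
  -> R3 @ bar 0 tick 0 v(2, 3): G4 above E4
  -> R5 @ bar 0 tick 0 v(0, 3): opens on M3
  -> R3 @ bar 0 tick 1 v(2, 3): G4 above E4
  -> R3 @ bar 0 tick 2 v(2, 3): G4 above E4
  -> R3 @ bar 0 tick 3 v(2, 3): G4 above E4
  -> R4 @ bar 1 tick 0 v(0, 2): E3/D4 m7 untreated
  -> R2 @ bar 2 tick 0 v(0, 3): E3/E4 P8 -> D3/A3 P5 similar
  -> R3 @ bar 2 tick 0 v(2, 3): F4 above A3
  -> R3 @ bar 2 tick 1 v(2, 3): F4 above A3
  -> R3 @ bar 2 tick 2 v(2, 3): F4 above A3
  -> R3 @ bar 2 tick 3 v(2, 3): F4 above A3
  -> R1 @ bar 3 tick 0 v(0, 3): D3/A3 P5 -> C3/G3 P5 similar
  -> R2 @ bar 3 tick 0 v(2, 3): F4/A3 m6 -> D4/G3 P5 similar
  -> R3 @ bar 3 tick 0 v(2, 3): D4 above G3
  -> R4 @ bar 3 tick 0 v(0, 2): C3/D4 M2 untreated
  -> R3 @ bar 3 tick 1 v(2, 3): D4 above G3
  -> R3 @ bar 3 tick 2 v(2, 3): D4 above G3
  -> R3 @ bar 3 tick 3 v(2, 3): D4 above G3
  -> R1 @ bar 4 tick 0 v(0, 3): C3/G3 P5 -> E3/B3 P5 similar
  -> R2 @ bar 4 tick 0 v(0, 1): C3/A3 M6 -> E3/E4 P8 similar
  -> R3 @ bar 4 tick 0 v(2, 3): F4 above B3
  -> R4 @ bar 4 tick 0 v(0, 2): E3/F4 m2 untreated
  -> R3 @ bar 4 tick 1 v(2, 3): F4 above B3
  -> R3 @ bar 4 tick 2 v(2, 3): F4 above B3
  -> R3 @ bar 4 tick 3 v(2, 3): F4 above B3
  -> R3 @ bar 5 tick 0 v(2, 3): F4 above D4
  -> R8 @ bar 5 tick 0 v(0, 3): penult P8 not 3rd/6th
  -> R3 @ bar 5 tick 1 v(2, 3): F4 above D4
  -> R3 @ bar 5 tick 2 v(2, 3): F4 above D4
  -> R3 @ bar 5 tick 3 v(2, 3): F4 above D4
  -> R2 @ bar 6 tick 0 v(1, 2): B3/F4 TT -> C4/G4 P5 similar
  -> R3 @ bar 6 tick 0 v(2, 3): G4 above E4
  -> R3 @ bar 6 tick 1 v(2, 3): G4 above E4
  -> R3 @ bar 6 tick 2 v(2, 3): G4 above E4
  -> R3 @ bar 6 tick 3 v(2, 3): G4 above E4
  -> R6 @ bar 6 tick 3 v(0, 3): closes on M3

(0, 0, R3, (2, 3))
(0, 0, R5, (0, 3))
(0, 1, R3, (2, 3))
(0, 2, R3, (2, 3))
(0, 3, R3, (2, 3))
(1, 0, R4, (0, 2))
(2, 0, R2, (0, 3))
(2, 0, R3, (2, 3))
(2, 1, R3, (2, 3))
(2, 2, R3, (2, 3))
(2, 3, R3, (2, 3))
(3, 0, R1, (0, 3))
(3, 0, R2, (2, 3))
(3, 0, R3, (2, 3))
(3, 0, R4, (0, 2))
(3, 1, R3, (2, 3))
(3, 2, R3, (2, 3))
(3, 3, R3, (2, 3))
(4, 0, R1, (0, 3))
(4, 0, R2, (0, 1))
(4, 0, R3, (2, 3))
(4, 0, R4, (0, 2))
(4, 1, R3, (2, 3))
(4, 2, R3, (2, 3))
(4, 3, R3, (2, 3))
(5, 0, R3, (2, 3))
(5, 0, R8, (0, 3))
(5, 1, R3, (2, 3))
(5, 2, R3, (2, 3))
(5, 3, R3, (2, 3))
(6, 0, R2, (1, 2))
(6, 0, R3, (2, 3))
(6, 1, R3, (2, 3))
(6, 2, R3, (2, 3))
(6, 3, R3, (2, 3))
(6, 3, R6, (0, 3))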